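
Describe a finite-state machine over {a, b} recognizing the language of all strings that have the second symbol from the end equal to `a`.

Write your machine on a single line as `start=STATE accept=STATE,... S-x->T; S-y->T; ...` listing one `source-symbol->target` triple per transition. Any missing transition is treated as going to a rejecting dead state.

Because acceptance depends on a position counted from the end, the machine has to buffer the most recent 2 symbols. Make each state the string of the last up-to-2 symbols read; on input `x` shift the window left and append `x`. Accept when the buffered window has length 2 and begins with `a`.
        a   b  
>  s0   s1  s2 
   s1   s3  s4 
   s2   s5  s6 
 * s3   s3  s4 
 * s4   s5  s6 
   s5   s3  s4 
   s6   s5  s6 
(> = start, * = accepting)

start=s0; accept=s3,s4; s0-a->s1; s0-b->s2; s1-a->s3; s1-b->s4; s2-a->s5; s2-b->s6; s3-a->s3; s3-b->s4; s4-a->s5; s4-b->s6; s5-a->s3; s5-b->s4; s6-a->s5; s6-b->s6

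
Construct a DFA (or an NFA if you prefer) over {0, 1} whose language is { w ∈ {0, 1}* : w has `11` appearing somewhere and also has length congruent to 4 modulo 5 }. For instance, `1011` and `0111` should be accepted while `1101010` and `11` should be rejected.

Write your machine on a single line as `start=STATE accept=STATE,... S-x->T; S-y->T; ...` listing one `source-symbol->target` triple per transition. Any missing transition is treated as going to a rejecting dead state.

start=S0; accept=S11; S0-0->S1; S0-1->S2; S1-0->S3; S1-1->S4; S2-0->S3; S2-1->S5; S3-0->S6; S3-1->S7; S4-0->S6; S4-1->S8; S5-0->S8; S5-1->S8; S6-0->S9; S6-1->S10; S7-0->S9; S7-1->S11; S8-0->S11; S8-1->S11; S9-0->S0; S9-1->S12; S10-0->S0; S10-1->S13; S11-0->S13; S11-1->S13; S12-0->S1; S12-1->S14; S13-0->S14; S13-1->S14; S14-0->S5; S14-1->S5

Run two small machines in parallel and take their product. One (3 states) tracks whether and how much of `11` has been seen; the other (5 states) tracks the input length modulo 5. Each combined state is a pair, one component from each; accept when both components accept.
With 15 states:
          0    1  
>  S0     S1   S2 
   S1     S3   S4 
   S2     S3   S5 
   S3     S6   S7 
   S4     S6   S8 
   S5     S8   S8 
   S6     S9  S10 
   S7     S9  S11 
   S8    S11  S11 
   S9     S0  S12 
   S10    S0  S13 
 * S11   S13  S13 
   S12    S1  S14 
   S13   S14  S14 
   S14    S5   S5 
(> = start, * = accepting)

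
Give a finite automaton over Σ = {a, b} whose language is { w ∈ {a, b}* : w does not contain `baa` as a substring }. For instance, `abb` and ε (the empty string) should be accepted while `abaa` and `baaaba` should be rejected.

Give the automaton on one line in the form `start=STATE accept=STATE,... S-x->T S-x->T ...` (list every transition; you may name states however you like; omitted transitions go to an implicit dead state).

This is the complement of 'contains `baa`'. Use the same substring-matching states — s0 through s3 holding how much of `baa` has just been matched — but flip the accepting set: everything except the trap s3 accepts.
        a   b  
>* s0   s0  s1 
 * s1   s2  s1 
 * s2   s3  s1 
   s3   s3  s3 
(> = start, * = accepting)

start=s0 accept=s0,s1,s2 s0-a->s0 s0-b->s1 s1-a->s2 s1-b->s1 s2-a->s3 s2-b->s1 s3-a->s3 s3-b->s3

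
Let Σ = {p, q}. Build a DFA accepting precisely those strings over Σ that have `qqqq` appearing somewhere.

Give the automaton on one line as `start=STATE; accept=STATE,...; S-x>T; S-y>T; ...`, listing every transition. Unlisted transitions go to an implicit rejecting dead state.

Track how much of `qqqq` has been matched so far: state s0 is no progress, s4 is the absorbing accept state reached once `qqqq` has occurred. Intermediate states record partial matches; on a mismatch, fall back to the longest reusable overlap.
With 5 states:
        p   q  
>  s0   s0  s1 
   s1   s0  s2 
   s2   s0  s3 
   s3   s0  s4 
 * s4   s4  s4 
(> = start, * = accepting)

start=s0; accept=s4; s0-p>s0; s0-q>s1; s1-p>s0; s1-q>s2; s2-p>s0; s2-q>s3; s3-p>s0; s3-q>s4; s4-p>s4; s4-q>s4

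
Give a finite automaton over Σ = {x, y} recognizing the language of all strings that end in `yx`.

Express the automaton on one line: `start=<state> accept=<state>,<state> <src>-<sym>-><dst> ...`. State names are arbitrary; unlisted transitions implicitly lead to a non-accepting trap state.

Let each state record the length of the longest suffix of the input read so far that is also a prefix of `yx`. B means the last symbol is `y`; C means the last 2 symbols are `yx`. Accept only at C, where the string currently ends in `yx`.
With 3 states:
       x  y 
>  A   A  B 
   B   C  B 
 * C   A  B 
(> = start, * = accepting)

start=A accept=C A-x->A A-y->B B-x->C B-y->B C-x->A C-y->B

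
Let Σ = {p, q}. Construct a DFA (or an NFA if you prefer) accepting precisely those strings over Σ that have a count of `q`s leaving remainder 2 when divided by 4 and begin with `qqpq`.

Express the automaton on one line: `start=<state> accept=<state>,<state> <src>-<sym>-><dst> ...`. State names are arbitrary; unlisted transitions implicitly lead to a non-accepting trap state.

Run two small machines in parallel and take their product. One (4 states) tracks the count of `q`s modulo 4; the other (6 states) tracks whether the input so far still matches the prefix `qqpq`. Each combined state is a pair, one component from each; accept when both components accept. After merging equivalent states the machine shrinks.
9 states suffice.
        p   q  
>  s0   s1  s2 
   s1   s1  s1 
   s2   s1  s3 
   s3   s4  s1 
   s4   s1  s5 
   s5   s5  s6 
   s6   s6  s7 
   s7   s7  s8 
 * s8   s8  s5 
(> = start, * = accepting)

start=s0 accept=s8 s0-p->s1 s0-q->s2 s1-p->s1 s1-q->s1 s2-p->s1 s2-q->s3 s3-p->s4 s3-q->s1 s4-p->s1 s4-q->s5 s5-p->s5 s5-q->s6 s6-p->s6 s6-q->s7 s7-p->s7 s7-q->s8 s8-p->s8 s8-q->s5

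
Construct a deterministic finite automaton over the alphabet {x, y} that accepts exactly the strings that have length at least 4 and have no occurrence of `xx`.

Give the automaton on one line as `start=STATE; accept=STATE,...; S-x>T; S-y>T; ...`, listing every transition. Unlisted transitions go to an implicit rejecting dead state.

Handle the two conditions separately and then intersect. One (6 states) tracks the input length, saturating at 5; the other (3 states) tracks partial matches of the forbidden pattern `xx`. Each combined state is a pair, one component from each; accept when both components accept.
A 15-state machine:
          x    y  
>  q0     q1   q2 
   q1     q3   q4 
   q2     q5   q4 
   q3     q6   q6 
   q4     q7   q8 
   q5     q6   q8 
   q6     q9   q9 
   q7     q9  q10 
   q8    q11  q10 
   q9    q12  q12 
 * q10   q13  q14 
 * q11   q12  q14 
   q12   q12  q12 
 * q13   q12  q14 
 * q14   q13  q14 
(> = start, * = accepting)

start=q0; accept=q10,q11,q13,q14; q0-x>q1; q0-y>q2; q1-x>q3; q1-y>q4; q2-x>q5; q2-y>q4; q3-x>q6; q3-y>q6; q4-x>q7; q4-y>q8; q5-x>q6; q5-y>q8; q6-x>q9; q6-y>q9; q7-x>q9; q7-y>q10; q8-x>q11; q8-y>q10; q9-x>q12; q9-y>q12; q10-x>q13; q10-y>q14; q11-x>q12; q11-y>q14; q12-x>q12; q12-y>q12; q13-x>q12; q13-y>q14; q14-x>q13; q14-y>q14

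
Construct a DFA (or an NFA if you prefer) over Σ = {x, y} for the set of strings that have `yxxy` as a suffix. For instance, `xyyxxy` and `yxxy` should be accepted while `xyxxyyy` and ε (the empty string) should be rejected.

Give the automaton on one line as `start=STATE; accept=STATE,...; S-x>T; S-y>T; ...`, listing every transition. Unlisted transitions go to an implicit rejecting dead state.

Let each state record the length of the longest suffix of the input read so far that is also a prefix of `yxxy`. S1 means the last symbol is `y`; S2 means the last 2 symbols are `yx`; S3 means the last 3 symbols are `yxx`; S4 means the last 4 symbols are `yxxy`. Accept only at S4, where the string currently ends in `yxxy`.
5 states suffice.
        x   y  
>  S0   S0  S1 
   S1   S2  S1 
   S2   S3  S1 
   S3   S0  S4 
 * S4   S2  S1 
(> = start, * = accepting)

start=S0; accept=S4; S0-x>S0; S0-y>S1; S1-x>S2; S1-y>S1; S2-x>S3; S2-y>S1; S3-x>S0; S3-y>S4; S4-x>S2; S4-y>S1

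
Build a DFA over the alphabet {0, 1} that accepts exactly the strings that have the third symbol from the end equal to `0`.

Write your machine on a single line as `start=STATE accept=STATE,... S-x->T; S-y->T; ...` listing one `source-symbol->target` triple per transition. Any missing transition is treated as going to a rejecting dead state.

start=q0; accept=q7,q8,q9,q10; q0-0->q1; q0-1->q2; q1-0->q3; q1-1->q4; q2-0->q5; q2-1->q6; q3-0->q7; q3-1->q8; q4-0->q9; q4-1->q10; q5-0->q11; q5-1->q12; q6-0->q13; q6-1->q14; q7-0->q7; q7-1->q8; q8-0->q9; q8-1->q10; q9-0->q11; q9-1->q12; q10-0->q13; q10-1->q14; q11-0->q7; q11-1->q8; q12-0->q9; q12-1->q10; q13-0->q11; q13-1->q12; q14-0->q13; q14-1->q14

Because acceptance depends on a position counted from the end, the machine has to buffer the most recent 3 symbols. Make each state the string of the last up-to-3 symbols read; on input `x` shift the window left and append `x`. Accept when the buffered window has length 3 and begins with `0`.
With 15 states:
          0    1  
>  q0     q1   q2 
   q1     q3   q4 
   q2     q5   q6 
   q3     q7   q8 
   q4     q9  q10 
   q5    q11  q12 
   q6    q13  q14 
 * q7     q7   q8 
 * q8     q9  q10 
 * q9    q11  q12 
 * q10   q13  q14 
   q11    q7   q8 
   q12    q9  q10 
   q13   q11  q12 
   q14   q13  q14 
(> = start, * = accepting)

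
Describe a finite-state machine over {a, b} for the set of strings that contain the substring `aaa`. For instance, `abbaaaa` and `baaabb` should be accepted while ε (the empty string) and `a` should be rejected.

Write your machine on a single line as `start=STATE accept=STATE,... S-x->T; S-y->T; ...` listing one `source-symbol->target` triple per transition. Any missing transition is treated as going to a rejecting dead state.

Track how much of `aaa` has been matched so far: state q0 is no progress, q3 is the absorbing accept state reached once `aaa` has occurred. Intermediate states record partial matches; on a mismatch, fall back to the longest reusable overlap.
A 4-state machine:
        a   b  
>  q0   q1  q0 
   q1   q2  q0 
   q2   q3  q0 
 * q3   q3  q3 
(> = start, * = accepting)

start=q0; accept=q3; q0-a->q1; q0-b->q0; q1-a->q2; q1-b->q0; q2-a->q3; q2-b->q0; q3-a->q3; q3-b->q3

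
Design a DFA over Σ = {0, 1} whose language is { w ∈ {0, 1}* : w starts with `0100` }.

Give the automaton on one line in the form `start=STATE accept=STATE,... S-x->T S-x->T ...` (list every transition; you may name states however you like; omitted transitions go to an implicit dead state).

start=S0 accept=S4 S0-0->S1 S0-1->S5 S1-0->S5 S1-1->S2 S2-0->S3 S2-1->S5 S3-0->S4 S3-1->S5 S4-0->S4 S4-1->S4 S5-0->S5 S5-1->S5

Walk along `0100` while the input agrees: from S0 take `0` to S1, and so on. Any deviation drops to the rejecting sink S5. Once S4 is reached the prefix is confirmed and every continuation is accepted.
        0   1  
>  S0   S1  S5 
   S1   S5  S2 
   S2   S3  S5 
   S3   S4  S5 
 * S4   S4  S4 
   S5   S5  S5 
(> = start, * = accepting)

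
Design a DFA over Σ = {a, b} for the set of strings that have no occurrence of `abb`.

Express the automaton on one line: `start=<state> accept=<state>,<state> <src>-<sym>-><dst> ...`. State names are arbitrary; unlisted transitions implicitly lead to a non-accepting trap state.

start=S0 accept=S0,S1,S2 S0-a->S1 S0-b->S0 S1-a->S1 S1-b->S2 S2-a->S1 S2-b->S3 S3-a->S3 S3-b->S3

Track partial matches of the forbidden pattern `abb`. State S3 is a dead state reached once `abb` has occurred; every other state accepts. S0 means no part of `abb` is currently matched.
A 4-state machine:
        a   b  
>* S0   S1  S0 
 * S1   S1  S2 
 * S2   S1  S3 
   S3   S3  S3 
(> = start, * = accepting)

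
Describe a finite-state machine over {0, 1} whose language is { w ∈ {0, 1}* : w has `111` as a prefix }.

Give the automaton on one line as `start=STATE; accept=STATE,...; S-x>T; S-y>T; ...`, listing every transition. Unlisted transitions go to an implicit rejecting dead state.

Walk along `111` while the input agrees: from q0 take `1` to q1, and so on. Any deviation drops to the rejecting sink q4. Once q3 is reached the prefix is confirmed and every continuation is accepted.
With 5 states:
        0   1  
>  q0   q4  q1 
   q1   q4  q2 
   q2   q4  q3 
 * q3   q3  q3 
   q4   q4  q4 
(> = start, * = accepting)

start=q0; accept=q3; q0-0>q4; q0-1>q1; q1-0>q4; q1-1>q2; q2-0>q4; q2-1>q3; q3-0>q3; q3-1>q3; q4-0>q4; q4-1>q4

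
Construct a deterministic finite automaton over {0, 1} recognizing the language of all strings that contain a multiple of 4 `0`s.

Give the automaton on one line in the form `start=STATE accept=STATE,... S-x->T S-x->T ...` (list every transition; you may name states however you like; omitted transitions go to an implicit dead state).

The only thing that matters is how many `0`s have appeared, reduced mod 4. Use one state per residue: q0 for 0, …, q3 for 3. Reading `0` moves to the next residue; anything else stays put. q0 is accepting.
        0   1  
>* q0   q1  q0 
   q1   q2  q1 
   q2   q3  q2 
   q3   q0  q3 
(> = start, * = accepting)

start=q0 accept=q0 q0-0->q1 q0-1->q0 q1-0->q2 q1-1->q1 q2-0->q3 q2-1->q2 q3-0->q0 q3-1->q3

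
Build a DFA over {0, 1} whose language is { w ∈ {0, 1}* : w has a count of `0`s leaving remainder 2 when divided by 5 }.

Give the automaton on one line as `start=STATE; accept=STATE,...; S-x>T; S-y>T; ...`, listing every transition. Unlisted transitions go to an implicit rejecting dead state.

The only thing that matters is how many `0`s have appeared, reduced mod 5. Use one state per residue: S0 for 0, …, S4 for 4. Reading `0` moves to the next residue; anything else stays put. S2 is accepting.
A 5-state machine:
        0   1  
>  S0   S1  S0 
   S1   S2  S1 
 * S2   S3  S2 
   S3   S4  S3 
   S4   S0  S4 
(> = start, * = accepting)

start=S0; accept=S2; S0-0>S1; S0-1>S0; S1-0>S2; S1-1>S1; S2-0>S3; S2-1>S2; S3-0>S4; S3-1>S3; S4-0>S0; S4-1>S4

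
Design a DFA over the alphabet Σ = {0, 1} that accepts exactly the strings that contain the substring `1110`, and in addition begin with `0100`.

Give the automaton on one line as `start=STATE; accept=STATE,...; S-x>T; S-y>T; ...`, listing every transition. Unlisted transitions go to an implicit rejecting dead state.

start=S0; accept=S13; S0-0>S1; S0-1>S2; S1-0>S3; S1-1>S4; S2-0>S3; S2-1>S5; S3-0>S3; S3-1>S2; S4-0>S6; S4-1>S5; S5-0>S3; S5-1>S7; S6-0>S8; S6-1>S2; S7-0>S9; S7-1>S7; S8-0>S8; S8-1>S10; S9-0>S9; S9-1>S9; S10-0>S8; S10-1>S11; S11-0>S8; S11-1>S12; S12-0>S13; S12-1>S12; S13-0>S13; S13-1>S13

Handle the two conditions separately and then intersect. The first has 5 states tracking whether and how much of `1110` has been seen; the second has 6 states tracking whether the input so far still matches the prefix `0100`. A product state is a pair (one from each), accepting exactly when both do.
A 14-state machine:
          0    1  
>  S0     S1   S2 
   S1     S3   S4 
   S2     S3   S5 
   S3     S3   S2 
   S4     S6   S5 
   S5     S3   S7 
   S6     S8   S2 
   S7     S9   S7 
   S8     S8  S10 
   S9     S9   S9 
   S10    S8  S11 
   S11    S8  S12 
   S12   S13  S12 
 * S13   S13  S13 
(> = start, * = accepting)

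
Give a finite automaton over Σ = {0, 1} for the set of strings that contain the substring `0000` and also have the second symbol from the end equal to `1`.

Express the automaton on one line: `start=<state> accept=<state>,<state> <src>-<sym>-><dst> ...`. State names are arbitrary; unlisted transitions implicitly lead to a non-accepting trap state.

Build one automaton per condition and run them in lockstep. One (5 states) tracks whether and how much of `0000` has been seen; the other (7 states) tracks the last 2 symbols read. Each combined state is a pair, one component from each; accept when both components accept.
          0    1  
>  q0     q1   q2 
   q1     q3   q4 
   q2     q5   q6 
   q3     q7   q4 
   q4     q5   q6 
   q5     q3   q4 
   q6     q5   q6 
   q7     q8   q4 
   q8     q8   q9 
   q9    q10  q11 
 * q10    q8   q9 
 * q11   q10  q11 
(> = start, * = accepting)

start=q0 accept=q10,q11 q0-0->q1 q0-1->q2 q1-0->q3 q1-1->q4 q2-0->q5 q2-1->q6 q3-0->q7 q3-1->q4 q4-0->q5 q4-1->q6 q5-0->q3 q5-1->q4 q6-0->q5 q6-1->q6 q7-0->q8 q7-1->q4 q8-0->q8 q8-1->q9 q9-0->q10 q9-1->q11 q10-0->q8 q10-1->q9 q11-0->q10 q11-1->q11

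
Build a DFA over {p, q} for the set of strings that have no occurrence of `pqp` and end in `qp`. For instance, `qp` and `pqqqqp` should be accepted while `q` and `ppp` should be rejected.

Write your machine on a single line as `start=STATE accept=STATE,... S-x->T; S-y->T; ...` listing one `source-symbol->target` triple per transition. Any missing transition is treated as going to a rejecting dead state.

Build one automaton per condition and run them in lockstep. The first has 4 states tracking partial matches of the forbidden pattern `pqp`; the second has 3 states tracking how much of the suffix `qp` has currently been matched. A product state is a pair (one from each), accepting exactly when both do. Minimizing collapses redundant product states.
A 6-state machine:
       p  q 
>  A   B  C 
   B   B  D 
   C   E  C 
   D   F  C 
 * E   B  D 
   F   F  F 
(> = start, * = accepting)

start=A; accept=E; A-p->B; A-q->C; B-p->B; B-q->D; C-p->E; C-q->C; D-p->F; D-q->C; E-p->B; E-q->D; F-p->F; F-q->F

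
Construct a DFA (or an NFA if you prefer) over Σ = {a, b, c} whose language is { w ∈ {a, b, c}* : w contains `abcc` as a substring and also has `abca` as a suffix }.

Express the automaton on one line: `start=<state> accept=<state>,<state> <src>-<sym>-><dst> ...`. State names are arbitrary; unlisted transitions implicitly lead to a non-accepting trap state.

start=s0 accept=s8 s0-a->s1 s0-b->s0 s0-c->s0 s1-a->s1 s1-b->s2 s1-c->s0 s2-a->s1 s2-b->s0 s2-c->s3 s3-a->s1 s3-b->s0 s3-c->s4 s4-a->s5 s4-b->s4 s4-c->s4 s5-a->s5 s5-b->s6 s5-c->s4 s6-a->s5 s6-b->s4 s6-c->s7 s7-a->s8 s7-b->s4 s7-c->s4 s8-a->s5 s8-b->s6 s8-c->s4

Run two small machines in parallel and take their product. The first has 5 states tracking whether and how much of `abcc` has been seen; the second has 5 states tracking how much of the suffix `abca` has currently been matched. A product state is a pair (one from each), accepting exactly when both do. Equivalent product states are then merged.
With 9 states:
        a   b   c  
>  s0   s1  s0  s0 
   s1   s1  s2  s0 
   s2   s1  s0  s3 
   s3   s1  s0  s4 
   s4   s5  s4  s4 
   s5   s5  s6  s4 
   s6   s5  s4  s7 
   s7   s8  s4  s4 
 * s8   s5  s6  s4 
(> = start, * = accepting)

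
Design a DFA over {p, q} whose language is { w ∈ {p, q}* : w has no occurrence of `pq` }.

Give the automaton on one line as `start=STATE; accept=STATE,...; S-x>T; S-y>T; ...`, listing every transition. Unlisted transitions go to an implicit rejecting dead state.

This is the complement of 'contains `pq`'. Use the same substring-matching states — A through C holding how much of `pq` has just been matched — but flip the accepting set: everything except the trap C accepts.
3 states suffice.
       p  q 
>* A   B  A 
 * B   B  C 
   C   C  C 
(> = start, * = accepting)

start=A; accept=A,B; A-p>B; A-q>A; B-p>B; B-q>C; C-p>C; C-q>C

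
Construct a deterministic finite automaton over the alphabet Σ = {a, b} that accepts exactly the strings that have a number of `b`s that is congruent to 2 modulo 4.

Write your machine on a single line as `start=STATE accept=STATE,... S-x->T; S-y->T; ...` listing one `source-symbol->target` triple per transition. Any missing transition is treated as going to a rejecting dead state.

Keep the running count of `b`s modulo 4: each `b` advances along the cycle S0 → S1 → S2 → S3 → S0 while other symbols loop. Accept at S2.
With 4 states:
        a   b  
>  S0   S0  S1 
   S1   S1  S2 
 * S2   S2  S3 
   S3   S3  S0 
(> = start, * = accepting)

start=S0; accept=S2; S0-a->S0; S0-b->S1; S1-a->S1; S1-b->S2; S2-a->S2; S2-b->S3; S3-a->S3; S3-b->S0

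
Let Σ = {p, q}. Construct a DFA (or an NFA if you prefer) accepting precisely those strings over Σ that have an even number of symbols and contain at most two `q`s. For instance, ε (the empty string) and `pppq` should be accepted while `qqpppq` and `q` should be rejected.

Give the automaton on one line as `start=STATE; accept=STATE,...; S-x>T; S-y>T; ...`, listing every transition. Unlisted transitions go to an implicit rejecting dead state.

Run two small machines in parallel and take their product. The first has 2 states tracking the input length modulo 2; the second has 4 states tracking the count of `q`s, saturating at 3. A product state is a pair (one from each), accepting exactly when both do. Minimizing collapses redundant product states.
With 7 states:
        p   q  
>* S0   S1  S2 
   S1   S0  S3 
   S2   S3  S4 
 * S3   S2  S5 
 * S4   S5  S6 
   S5   S4  S6 
   S6   S6  S6 
(> = start, * = accepting)

start=S0; accept=S0,S3,S4; S0-p>S1; S0-q>S2; S1-p>S0; S1-q>S3; S2-p>S3; S2-q>S4; S3-p>S2; S3-q>S5; S4-p>S5; S4-q>S6; S5-p>S4; S5-q>S6; S6-p>S6; S6-q>S6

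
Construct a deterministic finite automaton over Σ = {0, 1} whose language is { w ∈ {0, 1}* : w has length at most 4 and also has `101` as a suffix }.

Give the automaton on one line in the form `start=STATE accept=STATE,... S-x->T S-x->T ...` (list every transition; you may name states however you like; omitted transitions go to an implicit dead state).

Handle the two conditions separately and then intersect. One (6 states) tracks the input length, saturating at 5; the other (4 states) tracks how much of the suffix `101` has currently been matched. Each combined state is a pair, one component from each; accept when both components accept. After merging equivalent states the machine shrinks.
7 states suffice.
        0   1  
>  q0   q1  q2 
   q1   q3  q4 
   q2   q5  q4 
   q3   q3  q3 
   q4   q5  q3 
   q5   q3  q6 
 * q6   q3  q3 
(> = start, * = accepting)

start=q0 accept=q6 q0-0->q1 q0-1->q2 q1-0->q3 q1-1->q4 q2-0->q5 q2-1->q4 q3-0->q3 q3-1->q3 q4-0->q5 q4-1->q3 q5-0->q3 q5-1->q6 q6-0->q3 q6-1->q3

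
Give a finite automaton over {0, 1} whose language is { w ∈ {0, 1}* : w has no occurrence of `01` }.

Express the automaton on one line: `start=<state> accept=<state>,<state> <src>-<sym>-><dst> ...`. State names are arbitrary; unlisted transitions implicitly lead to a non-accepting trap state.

Track partial matches of the forbidden pattern `01`. State C is a dead state reached once `01` has occurred; every other state accepts. A means no part of `01` is currently matched.
3 states suffice.
       0  1 
>* A   B  A 
 * B   B  C 
   C   C  C 
(> = start, * = accepting)

start=A accept=A,B A-0->B A-1->A B-0->B B-1->C C-0->C C-1->C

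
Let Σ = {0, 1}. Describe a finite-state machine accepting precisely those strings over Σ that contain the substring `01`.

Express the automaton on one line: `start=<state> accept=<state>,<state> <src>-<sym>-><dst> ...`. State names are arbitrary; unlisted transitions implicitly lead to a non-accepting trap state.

start=s0 accept=s2 s0-0->s1 s0-1->s0 s1-0->s1 s1-1->s2 s2-0->s2 s2-1->s2

States s0..s1 record the length of the longest prefix of `01` that matches the current input suffix. Reaching s2 means `01` has been seen, and we stay there forever. Accept from s2.
3 states suffice.
        0   1  
>  s0   s1  s0 
   s1   s1  s2 
 * s2   s2  s2 
(> = start, * = accepting)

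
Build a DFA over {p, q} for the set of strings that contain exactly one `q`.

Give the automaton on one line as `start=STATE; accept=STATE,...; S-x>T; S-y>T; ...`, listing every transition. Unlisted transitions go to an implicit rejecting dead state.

start=S0; accept=S1; S0-p>S0; S0-q>S1; S1-p>S1; S1-q>S2; S2-p>S2; S2-q>S2

Count `q`s, saturating at 2: state S0 means no `q` yet, S1 means one `q` seen, S2 means more than one. Each `q` increments (capped at S2); other symbols loop. Accept from {S1}.
A 3-state machine:
        p   q  
>  S0   S0  S1 
 * S1   S1  S2 
   S2   S2  S2 
(> = start, * = accepting)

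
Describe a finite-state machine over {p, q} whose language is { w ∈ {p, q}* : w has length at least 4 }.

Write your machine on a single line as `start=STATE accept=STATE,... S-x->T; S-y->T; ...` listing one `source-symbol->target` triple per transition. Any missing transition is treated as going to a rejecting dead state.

start=s0; accept=s4,s5; s0-p->s1; s0-q->s1; s1-p->s2; s1-q->s2; s2-p->s3; s2-q->s3; s3-p->s4; s3-q->s4; s4-p->s5; s4-q->s5; s5-p->s5; s5-q->s5

Count input length up to 5: every symbol moves from s0 toward s5, which means 'more than 4' and absorbs. Accept from {s4, s5}.
A 6-state machine:
        p   q  
>  s0   s1  s1 
   s1   s2  s2 
   s2   s3  s3 
   s3   s4  s4 
 * s4   s5  s5 
 * s5   s5  s5 
(> = start, * = accepting)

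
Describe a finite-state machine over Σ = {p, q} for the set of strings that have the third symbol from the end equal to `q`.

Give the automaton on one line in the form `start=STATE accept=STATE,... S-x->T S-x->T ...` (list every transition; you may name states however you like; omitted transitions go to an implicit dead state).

A DFA must remember the last 3 symbols (since which symbol is third-to-last isn't known until the input ends). Use one state per possible window of the last ≤3 symbols; accept from those whose window starts with `q`.
A 15-state machine:
       p  q 
>  A   B  C 
   B   D  E 
   C   F  G 
   D   H  I 
   E   J  K 
   F   L  M 
   G   N  O 
   H   H  I 
   I   J  K 
   J   L  M 
   K   N  O 
 * L   H  I 
 * M   J  K 
 * N   L  M 
 * O   N  O 
(> = start, * = accepting)

start=A accept=L,M,N,O A-p->B A-q->C B-p->D B-q->E C-p->F C-q->G D-p->H D-q->I E-p->J E-q->K F-p->L F-q->M G-p->N G-q->O H-p->H H-q->I I-p->J I-q->K J-p->L J-q->M K-p->N K-q->O L-p->H L-q->I M-p->J M-q->K N-p->L N-q->M O-p->N O-q->O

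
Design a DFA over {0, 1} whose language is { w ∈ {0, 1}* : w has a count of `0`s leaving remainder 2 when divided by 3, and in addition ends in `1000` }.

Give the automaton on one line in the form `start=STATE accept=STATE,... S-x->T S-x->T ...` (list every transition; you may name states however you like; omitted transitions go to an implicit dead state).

Handle the two conditions separately and then intersect. The first has 3 states tracking the count of `0`s modulo 3; the second has 5 states tracking how much of the suffix `1000` has currently been matched. A product state is a pair (one from each), accepting exactly when both do.
15 states suffice.
       0  1 
>  A   B  C 
   B   D  E 
   C   F  C 
   D   A  G 
   E   H  E 
   F   I  E 
   G   J  G 
   H   K  G 
   I   L  G 
   J   M  C 
   K   N  C 
   L   B  C 
   M   O  E 
   N   D  E 
 * O   A  G 
(> = start, * = accepting)

start=A accept=O A-0->B A-1->C B-0->D B-1->E C-0->F C-1->C D-0->A D-1->G E-0->H E-1->E F-0->I F-1->E G-0->J G-1->G H-0->K H-1->G I-0->L I-1->G J-0->M J-1->C K-0->N K-1->C L-0->B L-1->C M-0->O M-1->E N-0->D N-1->E O-0->A O-1->G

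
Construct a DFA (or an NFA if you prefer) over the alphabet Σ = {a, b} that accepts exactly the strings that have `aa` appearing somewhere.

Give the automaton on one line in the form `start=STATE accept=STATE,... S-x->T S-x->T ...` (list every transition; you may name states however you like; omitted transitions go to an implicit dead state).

start=s0 accept=s2 s0-a->s1 s0-b->s0 s1-a->s2 s1-b->s0 s2-a->s2 s2-b->s2

States s0..s1 record the length of the longest prefix of `aa` that matches the current input suffix. Reaching s2 means `aa` has been seen, and we stay there forever. Accept from s2.
        a   b  
>  s0   s1  s0 
   s1   s2  s0 
 * s2   s2  s2 
(> = start, * = accepting)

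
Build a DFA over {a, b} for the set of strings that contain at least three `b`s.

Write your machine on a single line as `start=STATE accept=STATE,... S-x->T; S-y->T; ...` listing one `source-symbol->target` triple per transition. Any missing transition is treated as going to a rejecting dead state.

Only the number of `b`s matters, and only up to 4. Make a chain q0 → q1 → q2 → q3 → q4 advanced by each `b` (with q4 absorbing); every other symbol self-loops. The accepting set is {q3, q4}.
        a   b  
>  q0   q0  q1 
   q1   q1  q2 
   q2   q2  q3 
 * q3   q3  q4 
 * q4   q4  q4 
(> = start, * = accepting)

start=q0; accept=q3,q4; q0-a->q0; q0-b->q1; q1-a->q1; q1-b->q2; q2-a->q2; q2-b->q3; q3-a->q3; q3-b->q4; q4-a->q4; q4-b->q4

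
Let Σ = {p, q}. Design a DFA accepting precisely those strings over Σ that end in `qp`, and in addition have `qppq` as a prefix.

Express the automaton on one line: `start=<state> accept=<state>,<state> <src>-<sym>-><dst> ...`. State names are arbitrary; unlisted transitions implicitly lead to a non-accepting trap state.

Handle the two conditions separately and then intersect. One (3 states) tracks how much of the suffix `qp` has currently been matched; the other (6 states) tracks whether the input so far still matches the prefix `qppq`. Each combined state is a pair, one component from each; accept when both components accept. After merging equivalent states the machine shrinks.
With 8 states:
       p  q 
>  A   B  C 
   B   B  B 
   C   D  B 
   D   E  B 
   E   B  F 
   F   G  F 
 * G   H  F 
   H   H  F 
(> = start, * = accepting)

start=A accept=G A-p->B A-q->C B-p->B B-q->B C-p->D C-q->B D-p->E D-q->B E-p->B E-q->F F-p->G F-q->F G-p->H G-q->F H-p->H H-q->F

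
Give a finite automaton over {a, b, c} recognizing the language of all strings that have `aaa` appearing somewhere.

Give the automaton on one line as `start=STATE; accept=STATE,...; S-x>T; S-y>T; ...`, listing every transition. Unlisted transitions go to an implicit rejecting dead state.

start=q0; accept=q3; q0-a>q1; q0-b>q0; q0-c>q0; q1-a>q2; q1-b>q0; q1-c>q0; q2-a>q3; q2-b>q0; q2-c>q0; q3-a>q3; q3-b>q3; q3-c>q3

Track how much of `aaa` has been matched so far: state q0 is no progress, q3 is the absorbing accept state reached once `aaa` has occurred. Intermediate states record partial matches; on a mismatch, fall back to the longest reusable overlap.
With 4 states:
        a   b   c  
>  q0   q1  q0  q0 
   q1   q2  q0  q0 
   q2   q3  q0  q0 
 * q3   q3  q3  q3 
(> = start, * = accepting)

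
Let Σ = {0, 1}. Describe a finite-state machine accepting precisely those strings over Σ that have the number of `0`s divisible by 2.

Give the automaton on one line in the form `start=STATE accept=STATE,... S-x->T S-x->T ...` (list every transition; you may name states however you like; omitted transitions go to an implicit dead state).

start=A accept=A A-0->B A-1->A B-0->A B-1->B

The only thing that matters is how many `0`s have appeared, reduced mod 2. Use one state per residue: A for 0, …, B for 1. Reading `0` moves to the next residue; anything else stays put. A is accepting.
       0  1 
>* A   B  A 
   B   A  B 
(> = start, * = accepting)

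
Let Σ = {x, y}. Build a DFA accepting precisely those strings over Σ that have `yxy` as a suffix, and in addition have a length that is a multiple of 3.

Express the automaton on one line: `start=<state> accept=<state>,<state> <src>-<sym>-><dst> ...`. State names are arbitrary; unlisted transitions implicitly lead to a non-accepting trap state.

Build one automaton per condition and run them in lockstep. The first has 4 states tracking how much of the suffix `yxy` has currently been matched; the second has 3 states tracking the input length modulo 3. A product state is a pair (one from each), accepting exactly when both do.
12 states suffice.
          x    y  
>  s0     s1   s2 
   s1     s3   s4 
   s2     s5   s4 
   s3     s0   s6 
   s4     s7   s6 
   s5     s0   s8 
   s6     s9   s2 
   s7     s1  s10 
 * s8     s9   s2 
   s9     s3  s11 
   s10    s5   s4 
   s11    s7   s6 
(> = start, * = accepting)

start=s0 accept=s8 s0-x->s1 s0-y->s2 s1-x->s3 s1-y->s4 s2-x->s5 s2-y->s4 s3-x->s0 s3-y->s6 s4-x->s7 s4-y->s6 s5-x->s0 s5-y->s8 s6-x->s9 s6-y->s2 s7-x->s1 s7-y->s10 s8-x->s9 s8-y->s2 s9-x->s3 s9-y->s11 s10-x->s5 s10-y->s4 s11-x->s7 s11-y->s6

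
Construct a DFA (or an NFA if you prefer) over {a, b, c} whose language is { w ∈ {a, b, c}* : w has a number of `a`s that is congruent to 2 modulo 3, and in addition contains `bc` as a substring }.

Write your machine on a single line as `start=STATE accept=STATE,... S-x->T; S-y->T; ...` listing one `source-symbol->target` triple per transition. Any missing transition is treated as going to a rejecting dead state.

start=q0; accept=q8; q0-a->q1; q0-b->q2; q0-c->q0; q1-a->q3; q1-b->q4; q1-c->q1; q2-a->q1; q2-b->q2; q2-c->q5; q3-a->q0; q3-b->q6; q3-c->q3; q4-a->q3; q4-b->q4; q4-c->q7; q5-a->q7; q5-b->q5; q5-c->q5; q6-a->q0; q6-b->q6; q6-c->q8; q7-a->q8; q7-b->q7; q7-c->q7; q8-a->q5; q8-b->q8; q8-c->q8

Handle the two conditions separately and then intersect. The first has 3 states tracking the count of `a`s modulo 3; the second has 3 states tracking whether and how much of `bc` has been seen. A product state is a pair (one from each), accepting exactly when both do.
A 9-state machine:
        a   b   c  
>  q0   q1  q2  q0 
   q1   q3  q4  q1 
   q2   q1  q2  q5 
   q3   q0  q6  q3 
   q4   q3  q4  q7 
   q5   q7  q5  q5 
   q6   q0  q6  q8 
   q7   q8  q7  q7 
 * q8   q5  q8  q8 
(> = start, * = accepting)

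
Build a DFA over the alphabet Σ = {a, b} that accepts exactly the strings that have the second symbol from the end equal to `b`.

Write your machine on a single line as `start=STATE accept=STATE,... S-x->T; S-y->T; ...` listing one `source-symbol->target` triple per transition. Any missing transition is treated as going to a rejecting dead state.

start=q0; accept=q5,q6; q0-a->q1; q0-b->q2; q1-a->q3; q1-b->q4; q2-a->q5; q2-b->q6; q3-a->q3; q3-b->q4; q4-a->q5; q4-b->q6; q5-a->q3; q5-b->q4; q6-a->q5; q6-b->q6

A DFA must remember the last 2 symbols (since which symbol is second-to-last isn't known until the input ends). Use one state per possible window of the last ≤2 symbols; accept from those whose window starts with `b`.
With 7 states:
        a   b  
>  q0   q1  q2 
   q1   q3  q4 
   q2   q5  q6 
   q3   q3  q4 
   q4   q5  q6 
 * q5   q3  q4 
 * q6   q5  q6 
(> = start, * = accepting)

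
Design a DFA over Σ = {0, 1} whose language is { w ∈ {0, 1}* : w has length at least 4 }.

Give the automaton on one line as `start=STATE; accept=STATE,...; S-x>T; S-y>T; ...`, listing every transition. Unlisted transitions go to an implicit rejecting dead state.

start=A; accept=E,F; A-0>B; A-1>B; B-0>C; B-1>C; C-0>D; C-1>D; D-0>E; D-1>E; E-0>F; E-1>F; F-0>F; F-1>F

Count input length up to 5: every symbol moves from A toward F, which means 'more than 4' and absorbs. Accept from {E, F}.
6 states suffice.
       0  1 
>  A   B  B 
   B   C  C 
   C   D  D 
   D   E  E 
 * E   F  F 
 * F   F  F 
(> = start, * = accepting)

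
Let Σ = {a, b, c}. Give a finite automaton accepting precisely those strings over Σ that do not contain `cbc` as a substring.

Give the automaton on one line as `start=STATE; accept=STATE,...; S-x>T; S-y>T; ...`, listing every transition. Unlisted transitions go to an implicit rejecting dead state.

Track partial matches of the forbidden pattern `cbc`. State q3 is a dead state reached once `cbc` has occurred; every other state accepts. q0 means no part of `cbc` is currently matched.
        a   b   c  
>* q0   q0  q0  q1 
 * q1   q0  q2  q1 
 * q2   q0  q0  q3 
   q3   q3  q3  q3 
(> = start, * = accepting)

start=q0; accept=q0,q1,q2; q0-a>q0; q0-b>q0; q0-c>q1; q1-a>q0; q1-b>q2; q1-c>q1; q2-a>q0; q2-b>q0; q2-c>q3; q3-a>q3; q3-b>q3; q3-c>q3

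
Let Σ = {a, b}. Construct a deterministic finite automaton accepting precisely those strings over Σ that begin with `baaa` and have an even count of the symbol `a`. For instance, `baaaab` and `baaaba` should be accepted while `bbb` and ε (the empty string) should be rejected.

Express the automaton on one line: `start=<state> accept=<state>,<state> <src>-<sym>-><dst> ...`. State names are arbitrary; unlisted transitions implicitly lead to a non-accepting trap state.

start=s0 accept=s6 s0-a->s1 s0-b->s2 s1-a->s1 s1-b->s1 s2-a->s3 s2-b->s1 s3-a->s4 s3-b->s1 s4-a->s5 s4-b->s1 s5-a->s6 s5-b->s5 s6-a->s5 s6-b->s6

Build one automaton per condition and run them in lockstep. One (6 states) tracks whether the input so far still matches the prefix `baaa`; the other (2 states) tracks the count of `a`s modulo 2. Each combined state is a pair, one component from each; accept when both components accept. After merging equivalent states the machine shrinks.
7 states suffice.
        a   b  
>  s0   s1  s2 
   s1   s1  s1 
   s2   s3  s1 
   s3   s4  s1 
   s4   s5  s1 
   s5   s6  s5 
 * s6   s5  s6 
(> = start, * = accepting)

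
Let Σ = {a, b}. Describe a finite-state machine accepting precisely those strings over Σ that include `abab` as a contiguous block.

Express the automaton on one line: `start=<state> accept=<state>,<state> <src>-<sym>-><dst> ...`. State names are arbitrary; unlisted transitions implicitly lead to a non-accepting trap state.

Track how much of `abab` has been matched so far: state q0 is no progress, q4 is the absorbing accept state reached once `abab` has occurred. Intermediate states record partial matches; on a mismatch, fall back to the longest reusable overlap.
With 5 states:
        a   b  
>  q0   q1  q0 
   q1   q1  q2 
   q2   q3  q0 
   q3   q1  q4 
 * q4   q4  q4 
(> = start, * = accepting)

start=q0 accept=q4 q0-a->q1 q0-b->q0 q1-a->q1 q1-b->q2 q2-a->q3 q2-b->q0 q3-a->q1 q3-b->q4 q4-a->q4 q4-b->q4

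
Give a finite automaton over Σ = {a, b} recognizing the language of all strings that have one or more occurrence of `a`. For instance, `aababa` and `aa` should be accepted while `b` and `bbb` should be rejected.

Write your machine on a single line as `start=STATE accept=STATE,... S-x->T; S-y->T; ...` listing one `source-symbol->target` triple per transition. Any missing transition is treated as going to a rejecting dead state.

Count `a`s, saturating at 2: state q0 means no `a` yet, q1 means one `a` seen, q2 means more than one. Each `a` increments (capped at q2); other symbols loop. Accept from {q1, q2}.
With 3 states:
        a   b  
>  q0   q1  q0 
 * q1   q2  q1 
 * q2   q2  q2 
(> = start, * = accepting)

start=q0; accept=q1,q2; q0-a->q1; q0-b->q0; q1-a->q2; q1-b->q1; q2-a->q2; q2-b->q2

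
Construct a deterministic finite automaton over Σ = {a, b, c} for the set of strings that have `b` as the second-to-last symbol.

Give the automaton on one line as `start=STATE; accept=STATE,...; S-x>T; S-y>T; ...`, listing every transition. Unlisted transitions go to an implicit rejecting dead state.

A DFA must remember the last 2 symbols (since which symbol is second-to-last isn't known until the input ends). Use one state per possible window of the last ≤2 symbols; accept from those whose window starts with `b`.
A 13-state machine:
          a    b    c  
>  S0     S1   S2   S3 
   S1     S4   S5   S6 
   S2     S7   S8   S9 
   S3    S10  S11  S12 
   S4     S4   S5   S6 
   S5     S7   S8   S9 
   S6    S10  S11  S12 
 * S7     S4   S5   S6 
 * S8     S7   S8   S9 
 * S9    S10  S11  S12 
   S10    S4   S5   S6 
   S11    S7   S8   S9 
   S12   S10  S11  S12 
(> = start, * = accepting)

start=S0; accept=S7,S8,S9; S0-a>S1; S0-b>S2; S0-c>S3; S1-a>S4; S1-b>S5; S1-c>S6; S2-a>S7; S2-b>S8; S2-c>S9; S3-a>S10; S3-b>S11; S3-c>S12; S4-a>S4; S4-b>S5; S4-c>S6; S5-a>S7; S5-b>S8; S5-c>S9; S6-a>S10; S6-b>S11; S6-c>S12; S7-a>S4; S7-b>S5; S7-c>S6; S8-a>S7; S8-b>S8; S8-c>S9; S9-a>S10; S9-b>S11; S9-c>S12; S10-a>S4; S10-b>S5; S10-c>S6; S11-a>S7; S11-b>S8; S11-c>S9; S12-a>S10; S12-b>S11; S12-c>S12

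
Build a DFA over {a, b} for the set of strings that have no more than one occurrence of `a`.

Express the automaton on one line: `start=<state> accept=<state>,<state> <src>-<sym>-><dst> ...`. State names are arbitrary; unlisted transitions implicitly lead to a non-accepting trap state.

start=q0 accept=q0,q1 q0-a->q1 q0-b->q0 q1-a->q2 q1-b->q1 q2-a->q2 q2-b->q2

Count `a`s, saturating at 2: state q0 means no `a` yet, q1 means one `a` seen, q2 means more than one. Each `a` increments (capped at q2); other symbols loop. Accept from {q0, q1}.
A 3-state machine:
        a   b  
>* q0   q1  q0 
 * q1   q2  q1 
   q2   q2  q2 
(> = start, * = accepting)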